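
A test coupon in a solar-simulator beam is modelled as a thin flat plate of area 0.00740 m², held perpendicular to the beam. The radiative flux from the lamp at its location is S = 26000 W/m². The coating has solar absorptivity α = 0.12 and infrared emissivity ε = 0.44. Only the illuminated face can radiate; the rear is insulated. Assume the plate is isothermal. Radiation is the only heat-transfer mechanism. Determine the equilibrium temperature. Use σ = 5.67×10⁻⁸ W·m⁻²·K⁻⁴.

T ≈ 595 K

At equilibrium, absorbed power = emitted power.
Absorbing cross-section = A = 0.007400 m²; emitting surface = A = 0.007400 m² (ratio 1).
αS·A_cross = εσ·A_surf·T⁴  ⇒  T⁴ = αS/(ε·1σ).
T⁴ = 0.120·26000/(0.44·1·5.67×10⁻⁸) = 1.251×10¹¹ K⁴.
T = (1.251×10¹¹)^(1/4).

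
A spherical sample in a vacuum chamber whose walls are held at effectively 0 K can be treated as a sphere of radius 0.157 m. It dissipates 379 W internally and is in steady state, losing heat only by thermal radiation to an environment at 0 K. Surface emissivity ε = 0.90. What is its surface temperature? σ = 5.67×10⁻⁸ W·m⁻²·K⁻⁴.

T ≈ 394 K

Steady state: internal power = radiated power, P = εσA T⁴.
Radiating area A = 4πr² = 0.3097 m².
T⁴ = P/(εσA) = 379/(0.90·5.67×10⁻⁸·0.3097) = 2.398×10¹⁰ K⁴.
T = (2.398×10¹⁰)^(1/4).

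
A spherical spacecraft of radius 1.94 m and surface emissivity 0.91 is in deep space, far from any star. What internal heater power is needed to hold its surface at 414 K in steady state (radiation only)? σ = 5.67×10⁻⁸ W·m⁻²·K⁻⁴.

P = εσ·4πr²·T⁴.
4πr² = 47.29 m²; T⁴ = 2.938×10¹⁰ K⁴.
P = 0.91·5.67×10⁻⁸·47.29·2.938×10¹⁰.

P ≈ 71700 W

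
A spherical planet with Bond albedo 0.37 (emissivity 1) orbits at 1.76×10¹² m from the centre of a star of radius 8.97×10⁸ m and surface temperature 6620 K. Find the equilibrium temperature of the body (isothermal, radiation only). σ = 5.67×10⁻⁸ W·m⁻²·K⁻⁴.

The star's surface emits σT_*⁴; at distance d the flux is S = σT_*⁴(R_*/d)².
S = 5.67×10⁻⁸·(6620)⁴·(8.97×10⁸/1.76×10¹²)² = 28.29 W/m².
For an isothermal sphere T⁴ = (1−a)S/(4σ) = 7.857×10⁷ K⁴.

T ≈ 94.1 K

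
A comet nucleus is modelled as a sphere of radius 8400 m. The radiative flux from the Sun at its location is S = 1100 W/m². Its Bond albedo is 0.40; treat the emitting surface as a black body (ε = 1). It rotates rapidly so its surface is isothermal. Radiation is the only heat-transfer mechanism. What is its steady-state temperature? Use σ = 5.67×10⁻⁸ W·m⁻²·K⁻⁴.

At equilibrium, absorbed power = emitted power.
Absorbing cross-section = πr² = 2.217×10⁸ m²; emitting surface = 4πr² = 8.867×10⁸ m² (ratio 4).
(1−a)S·A_cross = εσ·A_surf·T⁴  ⇒  T⁴ = (1−a)S/(4σ).
T⁴ = 0.600·1100/(4·5.67×10⁻⁸) = 2.910×10⁹ K⁴.
T = (2.910×10⁹)^(1/4).

T ≈ 232 K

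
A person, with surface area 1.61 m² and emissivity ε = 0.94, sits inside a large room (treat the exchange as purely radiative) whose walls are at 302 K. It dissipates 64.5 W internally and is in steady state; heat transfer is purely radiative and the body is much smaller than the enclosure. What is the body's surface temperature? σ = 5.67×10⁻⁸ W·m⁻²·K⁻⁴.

T ≈ 309 K

For a small grey body in a large enclosure, net radiated power = εσA(T⁴ − T_w⁴).
Steady state: P = εσA(T⁴ − T_w⁴) with A = 1.61 m².
T⁴ = P/(εσA) + T_w⁴ = 64.5/(0.94·5.67×10⁻⁸·1.610) + (302)⁴
    = 7.517×10⁸ + 8.318×10⁹ = 9.070×10⁹ K⁴.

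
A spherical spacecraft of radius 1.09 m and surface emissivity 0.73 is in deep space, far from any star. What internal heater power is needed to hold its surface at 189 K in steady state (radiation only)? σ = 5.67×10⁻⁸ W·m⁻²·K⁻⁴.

P ≈ 789 W

P = εσ·4πr²·T⁴.
4πr² = 14.93 m²; T⁴ = 1.276×10⁹ K⁴.
P = 0.73·5.67×10⁻⁸·14.93·1.276×10⁹.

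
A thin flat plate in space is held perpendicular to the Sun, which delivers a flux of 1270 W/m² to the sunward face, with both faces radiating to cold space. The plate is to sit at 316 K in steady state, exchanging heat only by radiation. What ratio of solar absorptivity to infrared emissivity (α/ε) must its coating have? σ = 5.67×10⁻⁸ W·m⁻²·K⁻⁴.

Balance: αS·A = εσ·2A·T⁴ ⇒ α/ε = 2σT⁴/S.
α/ε = 2·5.67×10⁻⁸·(316)⁴/1270 = 2·5.67×10⁻⁸·9.971×10⁹/1270.

α/ε ≈ 0.890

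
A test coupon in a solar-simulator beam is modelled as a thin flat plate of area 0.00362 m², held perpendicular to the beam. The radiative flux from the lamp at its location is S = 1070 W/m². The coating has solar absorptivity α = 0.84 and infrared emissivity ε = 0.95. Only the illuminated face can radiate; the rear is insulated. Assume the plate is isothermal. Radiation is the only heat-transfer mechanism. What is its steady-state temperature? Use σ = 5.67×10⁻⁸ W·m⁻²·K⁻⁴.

T ≈ 359 K

At equilibrium, absorbed power = emitted power.
Absorbing cross-section = A = 0.003620 m²; emitting surface = A = 0.003620 m² (ratio 1).
αS·A_cross = εσ·A_surf·T⁴  ⇒  T⁴ = αS/(ε·1σ).
T⁴ = 0.840·1070/(0.95·1·5.67×10⁻⁸) = 1.669×10¹⁰ K⁴.
T = (1.669×10¹⁰)^(1/4).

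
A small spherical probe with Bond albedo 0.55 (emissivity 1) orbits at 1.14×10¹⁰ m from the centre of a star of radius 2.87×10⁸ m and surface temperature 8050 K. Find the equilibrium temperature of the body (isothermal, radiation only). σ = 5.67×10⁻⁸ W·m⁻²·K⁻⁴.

The star's surface emits σT_*⁴; at distance d the flux is S = σT_*⁴(R_*/d)².
S = 5.67×10⁻⁸·(8050)⁴·(2.87×10⁸/1.14×10¹⁰)² = 1.509×10⁵ W/m².
For an isothermal sphere T⁴ = (1−a)S/(4σ) = 2.994×10¹¹ K⁴.

T ≈ 740 K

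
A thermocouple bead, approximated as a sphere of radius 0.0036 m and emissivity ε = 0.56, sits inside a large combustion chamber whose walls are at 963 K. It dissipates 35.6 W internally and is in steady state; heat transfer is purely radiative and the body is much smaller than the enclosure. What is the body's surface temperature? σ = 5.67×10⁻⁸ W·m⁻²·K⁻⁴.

T ≈ 1670 K

For a small grey body in a large enclosure, net radiated power = εσA(T⁴ − T_w⁴).
Steady state: P = εσA(T⁴ − T_w⁴) with A = 4πr² = 1.629×10⁻⁴ m².
T⁴ = P/(εσA) + T_w⁴ = 35.6/(0.56·5.67×10⁻⁸·1.629×10⁻⁴) + (963)⁴
    = 6.884×10¹² + 8.600×10¹¹ = 7.744×10¹² K⁴.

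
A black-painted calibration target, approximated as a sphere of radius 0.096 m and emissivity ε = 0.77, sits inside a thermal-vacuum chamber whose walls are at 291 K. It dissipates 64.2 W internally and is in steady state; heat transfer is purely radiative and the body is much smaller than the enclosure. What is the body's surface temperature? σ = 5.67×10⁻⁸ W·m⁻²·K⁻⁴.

T ≈ 375 K

For a small grey body in a large enclosure, net radiated power = εσA(T⁴ − T_w⁴).
Steady state: P = εσA(T⁴ − T_w⁴) with A = 4πr² = 0.1158 m².
T⁴ = P/(εσA) + T_w⁴ = 64.2/(0.77·5.67×10⁻⁸·0.1158) + (291)⁴
    = 1.270×10¹⁰ + 7.171×10⁹ = 1.987×10¹⁰ K⁴.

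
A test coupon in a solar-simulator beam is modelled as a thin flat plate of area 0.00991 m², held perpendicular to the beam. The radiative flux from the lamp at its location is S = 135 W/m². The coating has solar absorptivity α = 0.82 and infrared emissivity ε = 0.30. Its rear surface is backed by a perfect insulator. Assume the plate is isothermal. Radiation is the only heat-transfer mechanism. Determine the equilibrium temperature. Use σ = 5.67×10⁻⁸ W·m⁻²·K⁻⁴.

T ≈ 284 K

At equilibrium, absorbed power = emitted power.
Absorbing cross-section = A = 0.009910 m²; emitting surface = A = 0.009910 m² (ratio 1).
αS·A_cross = εσ·A_surf·T⁴  ⇒  T⁴ = αS/(ε·1σ).
T⁴ = 0.820·135/(0.30·1·5.67×10⁻⁸) = 6.508×10⁹ K⁴.
T = (6.508×10⁹)^(1/4).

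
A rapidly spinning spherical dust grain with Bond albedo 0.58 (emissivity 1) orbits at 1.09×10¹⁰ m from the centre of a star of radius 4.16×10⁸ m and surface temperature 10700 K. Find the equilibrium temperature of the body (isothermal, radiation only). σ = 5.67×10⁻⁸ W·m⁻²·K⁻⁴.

The star's surface emits σT_*⁴; at distance d the flux is S = σT_*⁴(R_*/d)².
S = 5.67×10⁻⁸·(10700)⁴·(4.16×10⁸/1.09×10¹⁰)² = 1.083×10⁶ W/m².
For an isothermal sphere T⁴ = (1−a)S/(4σ) = 2.005×10¹² K⁴.

T ≈ 1190 K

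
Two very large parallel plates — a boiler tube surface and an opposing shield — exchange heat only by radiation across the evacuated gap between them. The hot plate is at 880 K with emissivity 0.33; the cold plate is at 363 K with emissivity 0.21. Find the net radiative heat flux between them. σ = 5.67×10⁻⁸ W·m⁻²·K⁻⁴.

For two infinite grey parallel plates, q = σ(T₁⁴ − T₂⁴)/(1/ε₁ + 1/ε₂ − 1).
T₁⁴ − T₂⁴ = 5.997×10¹¹ − 1.736×10¹⁰ = 5.823×10¹¹ K⁴.
1/ε₁ + 1/ε₂ − 1 = 3.030 + 4.762 − 1 = 6.792.
q = 5.67×10⁻⁸ × 5.823×10¹¹ / 6.792.

q ≈ 4860 W/m²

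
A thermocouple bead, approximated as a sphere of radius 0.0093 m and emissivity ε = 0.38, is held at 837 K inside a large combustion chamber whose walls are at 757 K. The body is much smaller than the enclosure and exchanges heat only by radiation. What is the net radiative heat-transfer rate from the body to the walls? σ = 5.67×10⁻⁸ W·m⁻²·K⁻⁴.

For a small grey body in a large enclosure: P_net = εσA(T_body⁴ − T_wall⁴).
A = 4πr² = 0.001087 m²; T_body⁴ − T_wall⁴ = 4.908×10¹¹ − 3.284×10¹¹ = 1.624×10¹¹ K⁴.
|P_net| = 0.38·5.67×10⁻⁸·0.001087·1.624×10¹¹.

P_net ≈ 3.80 W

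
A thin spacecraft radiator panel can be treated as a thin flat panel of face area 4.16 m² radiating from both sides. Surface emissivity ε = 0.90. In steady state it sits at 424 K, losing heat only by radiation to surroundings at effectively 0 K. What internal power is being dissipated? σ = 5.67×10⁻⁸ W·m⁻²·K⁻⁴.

Steady state: P = εσA T⁴.
A = 2·4.16 = 8.320 m²; T⁴ = (424)⁴ = 3.232×10¹⁰ K⁴.
P = 0.90 × 5.67×10⁻⁸ × 8.320 × 3.232×10¹⁰.

P ≈ 13700 W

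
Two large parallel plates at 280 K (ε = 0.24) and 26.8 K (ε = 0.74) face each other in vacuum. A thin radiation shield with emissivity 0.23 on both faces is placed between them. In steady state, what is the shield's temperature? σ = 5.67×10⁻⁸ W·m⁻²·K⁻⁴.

In steady state the net flux on the hot side equals that on the cold side.
σ(T₁⁴−T_s⁴)/D₁ = σ(T_s⁴−T₂⁴)/D₂, with D₁ = 1/ε₁+1/ε_s−1 = 7.514, D₂ = 1/ε_s+1/ε₂−1 = 4.699.
Solve for T_s⁴: T_s⁴ = (D₂·T₁⁴ + D₁·T₂⁴)/(D₁+D₂) = 2.365×10⁹ K⁴.

T_s ≈ 221 K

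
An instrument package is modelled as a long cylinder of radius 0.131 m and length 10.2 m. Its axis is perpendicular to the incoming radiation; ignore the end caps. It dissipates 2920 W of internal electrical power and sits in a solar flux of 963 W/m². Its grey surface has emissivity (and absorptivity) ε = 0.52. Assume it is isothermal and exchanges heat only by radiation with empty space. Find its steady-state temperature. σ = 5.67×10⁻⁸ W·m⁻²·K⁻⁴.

At steady state, absorbed solar power + internal power = radiated power.
Absorbed: α·S·A_cross = 0.52·963·2.672 = 1338 W (cross-section 2rL).
Total input = 1338 + 2920 = 4258 W.
Radiated: εσ·A_surf·T⁴ with A_surf = 2πrL = 8.396 m².
T⁴ = 4258/(0.52·5.67×10⁻⁸·8.396) = 1.720×10¹⁰ K⁴.

T ≈ 362 K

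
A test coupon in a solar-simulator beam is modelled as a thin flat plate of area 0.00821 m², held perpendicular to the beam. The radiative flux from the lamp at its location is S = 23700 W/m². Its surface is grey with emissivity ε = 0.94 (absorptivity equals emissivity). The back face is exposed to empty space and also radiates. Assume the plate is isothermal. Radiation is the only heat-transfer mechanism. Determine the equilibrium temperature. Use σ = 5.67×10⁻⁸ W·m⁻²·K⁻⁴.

At equilibrium, absorbed power = emitted power.
Absorbing cross-section = A = 0.008210 m²; emitting surface = 2A = 0.01642 m² (ratio 2).
εS·A_cross = εσ·A_surf·T⁴  ⇒  T⁴ = S/(2σ)   (ε cancels).
T⁴ = 23700/(2·5.67×10⁻⁸) = 2.090×10¹¹ K⁴.
T = (2.090×10¹¹)^(1/4).

T ≈ 676 K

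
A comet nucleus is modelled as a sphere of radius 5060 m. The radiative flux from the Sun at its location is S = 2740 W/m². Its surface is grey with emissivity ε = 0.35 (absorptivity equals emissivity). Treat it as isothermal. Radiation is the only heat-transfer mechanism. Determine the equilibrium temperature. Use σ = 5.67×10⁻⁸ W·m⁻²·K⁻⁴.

At equilibrium, absorbed power = emitted power.
Absorbing cross-section = πr² = 8.044×10⁷ m²; emitting surface = 4πr² = 3.217×10⁸ m² (ratio 4).
εS·A_cross = εσ·A_surf·T⁴  ⇒  T⁴ = S/(4σ)   (ε cancels).
T⁴ = 2740/(4·5.67×10⁻⁸) = 1.208×10¹⁰ K⁴.
T = (1.208×10¹⁰)^(1/4).

T ≈ 332 K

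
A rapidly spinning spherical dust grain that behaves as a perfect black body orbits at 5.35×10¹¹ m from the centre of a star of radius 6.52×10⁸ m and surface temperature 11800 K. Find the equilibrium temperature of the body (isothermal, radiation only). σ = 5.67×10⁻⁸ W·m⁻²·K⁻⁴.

T ≈ 291 K

The star's surface emits σT_*⁴; at distance d the flux is S = σT_*⁴(R_*/d)².
S = 5.67×10⁻⁸·(11800)⁴·(6.52×10⁸/5.35×10¹¹)² = 1633 W/m².
For an isothermal sphere T⁴ = (1−a)S/(4σ) = 7.199×10⁹ K⁴.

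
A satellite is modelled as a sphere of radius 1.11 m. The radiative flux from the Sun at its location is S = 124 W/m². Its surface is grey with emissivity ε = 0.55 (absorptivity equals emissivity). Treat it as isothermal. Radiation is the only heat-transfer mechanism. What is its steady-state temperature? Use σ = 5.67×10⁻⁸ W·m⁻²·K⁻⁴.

T ≈ 153 K

At equilibrium, absorbed power = emitted power.
Absorbing cross-section = πr² = 3.871 m²; emitting surface = 4πr² = 15.48 m² (ratio 4).
εS·A_cross = εσ·A_surf·T⁴  ⇒  T⁴ = S/(4σ)   (ε cancels).
T⁴ = 124/(4·5.67×10⁻⁸) = 5.467×10⁸ K⁴.
T = (5.467×10⁸)^(1/4).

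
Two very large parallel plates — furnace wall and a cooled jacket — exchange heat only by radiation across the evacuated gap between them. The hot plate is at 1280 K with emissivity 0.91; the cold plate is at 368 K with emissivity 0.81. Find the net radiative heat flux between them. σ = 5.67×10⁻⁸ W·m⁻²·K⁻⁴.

For two infinite grey parallel plates, q = σ(T₁⁴ − T₂⁴)/(1/ε₁ + 1/ε₂ − 1).
T₁⁴ − T₂⁴ = 2.684×10¹² − 1.834×10¹⁰ = 2.666×10¹² K⁴.
1/ε₁ + 1/ε₂ − 1 = 1.099 + 1.235 − 1 = 1.333.
q = 5.67×10⁻⁸ × 2.666×10¹² / 1.333.

q ≈ 1.13×10⁵ W/m²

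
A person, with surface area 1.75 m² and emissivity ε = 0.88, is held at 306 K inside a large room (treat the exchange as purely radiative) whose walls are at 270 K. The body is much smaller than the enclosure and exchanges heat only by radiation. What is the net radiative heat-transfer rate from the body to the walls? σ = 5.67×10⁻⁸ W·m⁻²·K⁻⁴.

P_net ≈ 302 W

For a small grey body in a large enclosure: P_net = εσA(T_body⁴ − T_wall⁴).
A = 1.75 m²; T_body⁴ − T_wall⁴ = 8.768×10⁹ − 5.314×10⁹ = 3.453×10⁹ K⁴.
|P_net| = 0.88·5.67×10⁻⁸·1.750·3.453×10⁹.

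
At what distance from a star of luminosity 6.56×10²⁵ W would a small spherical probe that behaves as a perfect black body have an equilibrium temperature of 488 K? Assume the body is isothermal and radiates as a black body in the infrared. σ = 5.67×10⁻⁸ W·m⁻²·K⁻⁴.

d ≈ 2.01×10¹⁰ m

For an isothermal black-emitting sphere, (1−a)S·πr² = σ·4πr²·T⁴ ⇒ S = 4σT⁴/(1−a).
S = 4·5.67×10⁻⁸·(488)⁴/1.00 = 12860 W/m².
Flux falls as S = L/(4πd²), so d = √(L/(4πS)) = √(6.56×10²⁵/(4π·12860)).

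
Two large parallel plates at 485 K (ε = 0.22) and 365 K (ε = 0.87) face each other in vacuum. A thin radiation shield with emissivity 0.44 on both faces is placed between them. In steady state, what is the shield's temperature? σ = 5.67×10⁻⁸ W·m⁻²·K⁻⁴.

T_s ≈ 412 K

In steady state the net flux on the hot side equals that on the cold side.
σ(T₁⁴−T_s⁴)/D₁ = σ(T_s⁴−T₂⁴)/D₂, with D₁ = 1/ε₁+1/ε_s−1 = 5.818, D₂ = 1/ε_s+1/ε₂−1 = 2.422.
Solve for T_s⁴: T_s⁴ = (D₂·T₁⁴ + D₁·T₂⁴)/(D₁+D₂) = 2.880×10¹⁰ K⁴.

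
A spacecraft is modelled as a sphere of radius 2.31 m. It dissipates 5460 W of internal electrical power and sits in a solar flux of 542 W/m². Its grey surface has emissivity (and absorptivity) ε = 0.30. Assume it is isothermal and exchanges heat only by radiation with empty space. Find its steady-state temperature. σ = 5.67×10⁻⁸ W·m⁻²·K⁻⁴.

At steady state, absorbed solar power + internal power = radiated power.
Absorbed: α·S·A_cross = 0.30·542·16.76 = 2726 W (cross-section πr²).
Total input = 2726 + 5460 = 8186 W.
Radiated: εσ·A_surf·T⁴ with A_surf = 4πr² = 67.06 m².
T⁴ = 8186/(0.30·5.67×10⁻⁸·67.06) = 7.177×10⁹ K⁴.

T ≈ 291 K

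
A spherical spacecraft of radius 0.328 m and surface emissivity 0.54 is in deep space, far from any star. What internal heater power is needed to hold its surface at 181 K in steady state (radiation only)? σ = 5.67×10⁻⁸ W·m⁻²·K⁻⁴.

P ≈ 44.4 W

P = εσ·4πr²·T⁴.
4πr² = 1.352 m²; T⁴ = 1.073×10⁹ K⁴.
P = 0.54·5.67×10⁻⁸·1.352·1.073×10⁹.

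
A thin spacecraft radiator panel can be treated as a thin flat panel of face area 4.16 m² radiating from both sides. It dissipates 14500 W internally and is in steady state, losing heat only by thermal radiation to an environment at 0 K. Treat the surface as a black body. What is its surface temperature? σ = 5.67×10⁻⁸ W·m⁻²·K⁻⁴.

T ≈ 419 K

Steady state: internal power = radiated power, P = εσA T⁴.
Radiating area A = 2·4.16 = 8.320 m².
T⁴ = P/(εσA) = 14500/(1.0·5.67×10⁻⁸·8.320) = 3.074×10¹⁰ K⁴.
T = (3.074×10¹⁰)^(1/4).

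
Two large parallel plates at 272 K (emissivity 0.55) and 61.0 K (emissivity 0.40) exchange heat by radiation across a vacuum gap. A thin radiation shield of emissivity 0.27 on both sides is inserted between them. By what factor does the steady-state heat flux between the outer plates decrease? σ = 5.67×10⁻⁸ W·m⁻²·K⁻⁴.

factor ≈ 2.93

Without shield: q₀ = σΔ(T⁴)/(1/ε₁+1/ε₂−1) with denominator 3.318.
With shield the two gaps are in series; the resistances add: (1/ε₁+1/ε_s−1)+(1/ε_s+1/ε₂−1) = 4.522+5.204 = 9.726.
Heat-flux ratio q₀/q = 9.726/3.318.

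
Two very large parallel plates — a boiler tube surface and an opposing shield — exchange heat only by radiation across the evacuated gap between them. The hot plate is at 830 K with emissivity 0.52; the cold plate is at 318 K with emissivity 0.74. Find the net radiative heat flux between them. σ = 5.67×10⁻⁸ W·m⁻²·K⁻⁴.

q ≈ 11600 W/m²

For two infinite grey parallel plates, q = σ(T₁⁴ − T₂⁴)/(1/ε₁ + 1/ε₂ − 1).
T₁⁴ − T₂⁴ = 4.746×10¹¹ − 1.023×10¹⁰ = 4.644×10¹¹ K⁴.
1/ε₁ + 1/ε₂ − 1 = 1.923 + 1.351 − 1 = 2.274.
q = 5.67×10⁻⁸ × 4.644×10¹¹ / 2.274.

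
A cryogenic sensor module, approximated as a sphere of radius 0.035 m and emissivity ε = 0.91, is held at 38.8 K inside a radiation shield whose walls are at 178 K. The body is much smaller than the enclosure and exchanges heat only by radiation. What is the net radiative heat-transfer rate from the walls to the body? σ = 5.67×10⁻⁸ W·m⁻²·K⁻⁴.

For a small grey body in a large enclosure: P_net = εσA(T_body⁴ − T_wall⁴).
A = 4πr² = 0.01539 m²; T_body⁴ − T_wall⁴ = 2.266×10⁶ − 1.004×10⁹ = -1.002×10⁹ K⁴.
|P_net| = 0.91·5.67×10⁻⁸·0.01539·1.002×10⁹.

P_net ≈ 0.796 W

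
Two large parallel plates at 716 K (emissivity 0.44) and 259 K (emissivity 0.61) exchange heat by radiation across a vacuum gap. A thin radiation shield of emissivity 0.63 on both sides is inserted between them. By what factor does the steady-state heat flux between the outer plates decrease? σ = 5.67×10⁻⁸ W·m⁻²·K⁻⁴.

factor ≈ 1.75

Without shield: q₀ = σΔ(T⁴)/(1/ε₁+1/ε₂−1) with denominator 2.912.
With shield the two gaps are in series; the resistances add: (1/ε₁+1/ε_s−1)+(1/ε_s+1/ε₂−1) = 2.860+2.227 = 5.087.
Heat-flux ratio q₀/q = 5.087/2.912.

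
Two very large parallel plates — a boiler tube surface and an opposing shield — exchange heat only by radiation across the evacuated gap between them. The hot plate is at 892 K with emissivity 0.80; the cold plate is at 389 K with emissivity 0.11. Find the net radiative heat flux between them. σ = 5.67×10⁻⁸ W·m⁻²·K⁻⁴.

q ≈ 3700 W/m²

For two infinite grey parallel plates, q = σ(T₁⁴ − T₂⁴)/(1/ε₁ + 1/ε₂ − 1).
T₁⁴ − T₂⁴ = 6.331×10¹¹ − 2.290×10¹⁰ = 6.102×10¹¹ K⁴.
1/ε₁ + 1/ε₂ − 1 = 1.250 + 9.091 − 1 = 9.341.
q = 5.67×10⁻⁸ × 6.102×10¹¹ / 9.341.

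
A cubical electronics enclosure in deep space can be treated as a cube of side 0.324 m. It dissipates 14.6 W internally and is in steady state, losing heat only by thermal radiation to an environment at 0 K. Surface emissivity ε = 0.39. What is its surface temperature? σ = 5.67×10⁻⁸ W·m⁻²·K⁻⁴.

Steady state: internal power = radiated power, P = εσA T⁴.
Radiating area A = 6L² = 0.6299 m².
T⁴ = P/(εσA) = 14.6/(0.39·5.67×10⁻⁸·0.6299) = 1.048×10⁹ K⁴.
T = (1.048×10⁹)^(1/4).

T ≈ 180 K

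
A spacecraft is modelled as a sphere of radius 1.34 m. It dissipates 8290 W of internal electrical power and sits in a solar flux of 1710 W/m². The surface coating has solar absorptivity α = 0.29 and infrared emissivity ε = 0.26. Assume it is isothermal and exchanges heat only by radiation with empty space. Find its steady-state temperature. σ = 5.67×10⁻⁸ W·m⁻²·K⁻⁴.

T ≈ 427 K

At steady state, absorbed solar power + internal power = radiated power.
Absorbed: α·S·A_cross = 0.29·1710·5.641 = 2797 W (cross-section πr²).
Total input = 2797 + 8290 = 11090 W.
Radiated: εσ·A_surf·T⁴ with A_surf = 4πr² = 22.56 m².
T⁴ = 11090/(0.26·5.67×10⁻⁸·22.56) = 3.333×10¹⁰ K⁴.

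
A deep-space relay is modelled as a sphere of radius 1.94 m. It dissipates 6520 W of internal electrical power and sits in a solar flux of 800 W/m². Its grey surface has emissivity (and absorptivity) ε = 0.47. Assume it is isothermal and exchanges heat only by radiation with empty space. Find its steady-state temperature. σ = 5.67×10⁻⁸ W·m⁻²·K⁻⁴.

T ≈ 305 K

At steady state, absorbed solar power + internal power = radiated power.
Absorbed: α·S·A_cross = 0.47·800·11.82 = 4446 W (cross-section πr²).
Total input = 4446 + 6520 = 10970 W.
Radiated: εσ·A_surf·T⁴ with A_surf = 4πr² = 47.29 m².
T⁴ = 10970/(0.47·5.67×10⁻⁸·47.29) = 8.700×10⁹ K⁴.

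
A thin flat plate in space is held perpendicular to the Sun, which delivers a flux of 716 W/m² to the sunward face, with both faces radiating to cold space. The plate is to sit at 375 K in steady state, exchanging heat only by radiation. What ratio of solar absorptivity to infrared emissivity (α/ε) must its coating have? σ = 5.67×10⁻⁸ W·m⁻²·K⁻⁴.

α/ε ≈ 3.13

Balance: αS·A = εσ·2A·T⁴ ⇒ α/ε = 2σT⁴/S.
α/ε = 2·5.67×10⁻⁸·(375)⁴/716 = 2·5.67×10⁻⁸·1.978×10¹⁰/716.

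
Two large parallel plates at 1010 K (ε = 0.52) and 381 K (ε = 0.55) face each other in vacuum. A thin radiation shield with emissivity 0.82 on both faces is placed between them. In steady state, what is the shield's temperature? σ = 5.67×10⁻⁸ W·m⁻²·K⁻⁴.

In steady state the net flux on the hot side equals that on the cold side.
σ(T₁⁴−T_s⁴)/D₁ = σ(T_s⁴−T₂⁴)/D₂, with D₁ = 1/ε₁+1/ε_s−1 = 2.143, D₂ = 1/ε_s+1/ε₂−1 = 2.038.
Solve for T_s⁴: T_s⁴ = (D₂·T₁⁴ + D₁·T₂⁴)/(D₁+D₂) = 5.180×10¹¹ K⁴.

T_s ≈ 848 K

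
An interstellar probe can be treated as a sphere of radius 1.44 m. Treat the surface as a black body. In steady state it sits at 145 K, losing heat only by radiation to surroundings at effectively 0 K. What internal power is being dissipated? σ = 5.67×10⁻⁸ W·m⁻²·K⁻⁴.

Steady state: P = εσA T⁴.
A = 4πr² = 26.06 m²; T⁴ = (145)⁴ = 4.421×10⁸ K⁴.
P = 1.0 × 5.67×10⁻⁸ × 26.06 × 4.421×10⁸.

P ≈ 653 W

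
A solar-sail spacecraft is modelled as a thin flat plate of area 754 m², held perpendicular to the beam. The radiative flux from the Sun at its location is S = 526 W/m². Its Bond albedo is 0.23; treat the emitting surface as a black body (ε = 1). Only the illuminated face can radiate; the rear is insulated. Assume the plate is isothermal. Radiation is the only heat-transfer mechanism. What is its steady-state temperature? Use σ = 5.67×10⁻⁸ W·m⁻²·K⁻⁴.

T ≈ 291 K

At equilibrium, absorbed power = emitted power.
Absorbing cross-section = A = 754.0 m²; emitting surface = A = 754.0 m² (ratio 1).
(1−a)S·A_cross = εσ·A_surf·T⁴  ⇒  T⁴ = (1−a)S/(1σ).
T⁴ = 0.770·526/(1·5.67×10⁻⁸) = 7.143×10⁹ K⁴.
T = (7.143×10⁹)^(1/4).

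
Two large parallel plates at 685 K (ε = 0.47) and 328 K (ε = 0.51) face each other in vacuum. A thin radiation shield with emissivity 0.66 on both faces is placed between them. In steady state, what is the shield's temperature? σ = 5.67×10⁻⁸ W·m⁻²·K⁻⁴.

T_s ≈ 579 K

In steady state the net flux on the hot side equals that on the cold side.
σ(T₁⁴−T_s⁴)/D₁ = σ(T_s⁴−T₂⁴)/D₂, with D₁ = 1/ε₁+1/ε_s−1 = 2.643, D₂ = 1/ε_s+1/ε₂−1 = 2.476.
Solve for T_s⁴: T_s⁴ = (D₂·T₁⁴ + D₁·T₂⁴)/(D₁+D₂) = 1.125×10¹¹ K⁴.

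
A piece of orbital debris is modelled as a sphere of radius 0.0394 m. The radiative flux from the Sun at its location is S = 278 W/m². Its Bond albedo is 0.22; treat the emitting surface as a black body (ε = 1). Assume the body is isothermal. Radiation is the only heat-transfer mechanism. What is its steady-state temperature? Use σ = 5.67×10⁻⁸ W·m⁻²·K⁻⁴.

T ≈ 176 K

At equilibrium, absorbed power = emitted power.
Absorbing cross-section = πr² = 0.004877 m²; emitting surface = 4πr² = 0.01951 m² (ratio 4).
(1−a)S·A_cross = εσ·A_surf·T⁴  ⇒  T⁴ = (1−a)S/(4σ).
T⁴ = 0.780·278/(4·5.67×10⁻⁸) = 9.561×10⁸ K⁴.
T = (9.561×10⁸)^(1/4).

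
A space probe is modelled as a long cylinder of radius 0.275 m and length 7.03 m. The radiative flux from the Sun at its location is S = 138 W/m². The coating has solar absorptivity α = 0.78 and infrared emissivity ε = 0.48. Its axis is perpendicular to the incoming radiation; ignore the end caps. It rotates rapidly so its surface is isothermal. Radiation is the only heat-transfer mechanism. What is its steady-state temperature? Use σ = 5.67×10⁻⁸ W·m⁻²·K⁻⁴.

At equilibrium, absorbed power = emitted power.
Absorbing cross-section = 2rL = 3.867 m²; emitting surface = 2πrL = 12.15 m² (ratio π).
αS·A_cross = εσ·A_surf·T⁴  ⇒  T⁴ = αS/(ε·πσ).
T⁴ = 0.780·138/(0.48·π·5.67×10⁻⁸) = 1.259×10⁹ K⁴.
T = (1.259×10⁹)^(1/4).

T ≈ 188 K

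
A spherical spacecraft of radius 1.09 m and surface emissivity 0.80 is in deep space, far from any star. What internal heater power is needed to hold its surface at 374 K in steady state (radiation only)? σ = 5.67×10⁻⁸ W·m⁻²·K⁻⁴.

P ≈ 13300 W

P = εσ·4πr²·T⁴.
4πr² = 14.93 m²; T⁴ = 1.957×10¹⁰ K⁴.
P = 0.80·5.67×10⁻⁸·14.93·1.957×10¹⁰.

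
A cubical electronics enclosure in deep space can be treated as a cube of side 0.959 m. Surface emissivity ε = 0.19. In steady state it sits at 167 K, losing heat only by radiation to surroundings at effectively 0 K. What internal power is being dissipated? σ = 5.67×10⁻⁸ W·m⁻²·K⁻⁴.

P ≈ 46.2 W

Steady state: P = εσA T⁴.
A = 6L² = 5.518 m²; T⁴ = (167)⁴ = 7.778×10⁸ K⁴.
P = 0.19 × 5.67×10⁻⁸ × 5.518 × 7.778×10⁸.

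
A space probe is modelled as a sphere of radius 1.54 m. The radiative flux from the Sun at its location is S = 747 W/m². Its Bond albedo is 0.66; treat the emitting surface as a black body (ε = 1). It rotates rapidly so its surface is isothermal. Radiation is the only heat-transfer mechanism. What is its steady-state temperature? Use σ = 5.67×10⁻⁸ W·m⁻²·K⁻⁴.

At equilibrium, absorbed power = emitted power.
Absorbing cross-section = πr² = 7.451 m²; emitting surface = 4πr² = 29.80 m² (ratio 4).
(1−a)S·A_cross = εσ·A_surf·T⁴  ⇒  T⁴ = (1−a)S/(4σ).
T⁴ = 0.340·747/(4·5.67×10⁻⁸) = 1.120×10⁹ K⁴.
T = (1.120×10⁹)^(1/4).

T ≈ 183 K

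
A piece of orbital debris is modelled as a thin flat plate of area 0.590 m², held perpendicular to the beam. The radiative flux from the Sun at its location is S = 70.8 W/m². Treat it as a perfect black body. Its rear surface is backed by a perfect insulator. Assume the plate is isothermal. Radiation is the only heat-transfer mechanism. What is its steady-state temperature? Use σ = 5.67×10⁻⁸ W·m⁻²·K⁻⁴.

At equilibrium, absorbed power = emitted power.
Absorbing cross-section = A = 0.5900 m²; emitting surface = A = 0.5900 m² (ratio 1).
S·A_cross = εσ·A_surf·T⁴  ⇒  T⁴ = S/(1σ).
T⁴ = 1.00·70.8/(1·5.67×10⁻⁸) = 1.249×10⁹ K⁴.
T = (1.249×10⁹)^(1/4).

T ≈ 188 K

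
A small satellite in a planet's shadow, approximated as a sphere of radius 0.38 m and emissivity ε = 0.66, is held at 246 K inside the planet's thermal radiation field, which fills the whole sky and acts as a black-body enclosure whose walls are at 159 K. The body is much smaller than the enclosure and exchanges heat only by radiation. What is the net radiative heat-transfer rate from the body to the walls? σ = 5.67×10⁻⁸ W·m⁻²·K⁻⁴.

For a small grey body in a large enclosure: P_net = εσA(T_body⁴ − T_wall⁴).
A = 4πr² = 1.815 m²; T_body⁴ − T_wall⁴ = 3.662×10⁹ − 6.391×10⁸ = 3.023×10⁹ K⁴.
|P_net| = 0.66·5.67×10⁻⁸·1.815·3.023×10⁹.

P_net ≈ 205 W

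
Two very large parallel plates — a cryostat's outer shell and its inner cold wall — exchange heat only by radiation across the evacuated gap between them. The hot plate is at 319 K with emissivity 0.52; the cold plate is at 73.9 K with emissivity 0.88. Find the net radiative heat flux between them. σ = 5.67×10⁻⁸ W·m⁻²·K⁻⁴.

q ≈ 284 W/m²

For two infinite grey parallel plates, q = σ(T₁⁴ − T₂⁴)/(1/ε₁ + 1/ε₂ − 1).
T₁⁴ − T₂⁴ = 1.036×10¹⁰ − 2.982×10⁷ = 1.033×10¹⁰ K⁴.
1/ε₁ + 1/ε₂ − 1 = 1.923 + 1.136 − 1 = 2.059.
q = 5.67×10⁻⁸ × 1.033×10¹⁰ / 2.059.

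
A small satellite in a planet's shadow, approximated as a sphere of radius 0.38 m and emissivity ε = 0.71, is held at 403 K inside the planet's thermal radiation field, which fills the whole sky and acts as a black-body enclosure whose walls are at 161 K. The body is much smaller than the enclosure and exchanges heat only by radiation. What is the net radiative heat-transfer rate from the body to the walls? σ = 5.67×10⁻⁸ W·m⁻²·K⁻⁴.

For a small grey body in a large enclosure: P_net = εσA(T_body⁴ − T_wall⁴).
A = 4πr² = 1.815 m²; T_body⁴ − T_wall⁴ = 2.638×10¹⁰ − 6.719×10⁸ = 2.570×10¹⁰ K⁴.
|P_net| = 0.71·5.67×10⁻⁸·1.815·2.570×10¹⁰.

P_net ≈ 1880 W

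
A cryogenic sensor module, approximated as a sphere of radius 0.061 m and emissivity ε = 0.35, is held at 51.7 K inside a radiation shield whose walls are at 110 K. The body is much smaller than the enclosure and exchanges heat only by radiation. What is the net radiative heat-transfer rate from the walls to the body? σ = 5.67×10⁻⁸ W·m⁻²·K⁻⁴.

For a small grey body in a large enclosure: P_net = εσA(T_body⁴ − T_wall⁴).
A = 4πr² = 0.04676 m²; T_body⁴ − T_wall⁴ = 7.144×10⁶ − 1.464×10⁸ = -1.393×10⁸ K⁴.
|P_net| = 0.35·5.67×10⁻⁸·0.04676·1.393×10⁸.

P_net ≈ 0.129 W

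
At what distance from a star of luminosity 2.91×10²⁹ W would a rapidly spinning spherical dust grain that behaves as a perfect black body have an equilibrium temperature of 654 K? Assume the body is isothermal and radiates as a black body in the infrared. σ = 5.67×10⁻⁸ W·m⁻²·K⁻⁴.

For an isothermal black-emitting sphere, (1−a)S·πr² = σ·4πr²·T⁴ ⇒ S = 4σT⁴/(1−a).
S = 4·5.67×10⁻⁸·(654)⁴/1.00 = 41490 W/m².
Flux falls as S = L/(4πd²), so d = √(L/(4πS)) = √(2.91×10²⁹/(4π·41490)).

d ≈ 7.47×10¹¹ m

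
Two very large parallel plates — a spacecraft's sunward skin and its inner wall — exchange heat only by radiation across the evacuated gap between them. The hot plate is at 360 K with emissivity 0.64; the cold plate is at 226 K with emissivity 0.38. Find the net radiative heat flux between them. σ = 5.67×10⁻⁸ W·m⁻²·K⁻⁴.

q ≈ 252 W/m²

For two infinite grey parallel plates, q = σ(T₁⁴ − T₂⁴)/(1/ε₁ + 1/ε₂ − 1).
T₁⁴ − T₂⁴ = 1.680×10¹⁰ − 2.609×10⁹ = 1.419×10¹⁰ K⁴.
1/ε₁ + 1/ε₂ − 1 = 1.562 + 2.632 − 1 = 3.194.
q = 5.67×10⁻⁸ × 1.419×10¹⁰ / 3.194.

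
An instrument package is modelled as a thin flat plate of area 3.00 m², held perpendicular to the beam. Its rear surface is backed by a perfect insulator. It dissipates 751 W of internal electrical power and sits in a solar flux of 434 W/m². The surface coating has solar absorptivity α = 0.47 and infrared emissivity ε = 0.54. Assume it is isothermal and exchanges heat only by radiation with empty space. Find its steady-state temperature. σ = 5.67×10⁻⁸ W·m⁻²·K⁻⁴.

T ≈ 349 K

At steady state, absorbed solar power + internal power = radiated power.
Absorbed: α·S·A_cross = 0.47·434·3.000 = 611.9 W (cross-section A).
Total input = 611.9 + 751 = 1363 W.
Radiated: εσ·A_surf·T⁴ with A_surf = A = 3.000 m².
T⁴ = 1363/(0.54·5.67×10⁻⁸·3.000) = 1.484×10¹⁰ K⁴.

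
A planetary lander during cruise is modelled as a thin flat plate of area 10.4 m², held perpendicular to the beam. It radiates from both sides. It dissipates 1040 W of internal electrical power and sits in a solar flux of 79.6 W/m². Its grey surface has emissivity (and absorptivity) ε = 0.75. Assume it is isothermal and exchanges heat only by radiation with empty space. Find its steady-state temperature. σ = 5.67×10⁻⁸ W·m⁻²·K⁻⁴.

At steady state, absorbed solar power + internal power = radiated power.
Absorbed: α·S·A_cross = 0.75·79.6·10.40 = 620.9 W (cross-section A).
Total input = 620.9 + 1040 = 1661 W.
Radiated: εσ·A_surf·T⁴ with A_surf = 2A = 20.80 m².
T⁴ = 1661/(0.75·5.67×10⁻⁸·20.80) = 1.878×10⁹ K⁴.

T ≈ 208 K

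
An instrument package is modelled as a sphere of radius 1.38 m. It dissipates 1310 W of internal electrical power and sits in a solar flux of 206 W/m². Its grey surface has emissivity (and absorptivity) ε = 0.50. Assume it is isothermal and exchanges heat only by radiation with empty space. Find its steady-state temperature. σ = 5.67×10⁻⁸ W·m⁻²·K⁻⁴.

At steady state, absorbed solar power + internal power = radiated power.
Absorbed: α·S·A_cross = 0.50·206·5.983 = 616.2 W (cross-section πr²).
Total input = 616.2 + 1310 = 1926 W.
Radiated: εσ·A_surf·T⁴ with A_surf = 4πr² = 23.93 m².
T⁴ = 1926/(0.50·5.67×10⁻⁸·23.93) = 2.839×10⁹ K⁴.

T ≈ 231 K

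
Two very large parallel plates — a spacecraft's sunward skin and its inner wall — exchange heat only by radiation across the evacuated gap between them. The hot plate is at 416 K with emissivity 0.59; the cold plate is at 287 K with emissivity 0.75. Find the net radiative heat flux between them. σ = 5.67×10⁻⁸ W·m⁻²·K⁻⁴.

For two infinite grey parallel plates, q = σ(T₁⁴ − T₂⁴)/(1/ε₁ + 1/ε₂ − 1).
T₁⁴ − T₂⁴ = 2.995×10¹⁰ − 6.785×10⁹ = 2.316×10¹⁰ K⁴.
1/ε₁ + 1/ε₂ − 1 = 1.695 + 1.333 − 1 = 2.028.
q = 5.67×10⁻⁸ × 2.316×10¹⁰ / 2.028.

q ≈ 648 W/m²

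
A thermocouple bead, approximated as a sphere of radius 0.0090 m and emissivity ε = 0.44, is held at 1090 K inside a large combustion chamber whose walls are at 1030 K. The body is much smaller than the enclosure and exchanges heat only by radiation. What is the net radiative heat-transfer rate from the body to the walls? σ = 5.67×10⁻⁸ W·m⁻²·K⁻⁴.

P_net ≈ 7.26 W

For a small grey body in a large enclosure: P_net = εσA(T_body⁴ − T_wall⁴).
A = 4πr² = 0.001018 m²; T_body⁴ − T_wall⁴ = 1.412×10¹² − 1.126×10¹² = 2.861×10¹¹ K⁴.
|P_net| = 0.44·5.67×10⁻⁸·0.001018·2.861×10¹¹.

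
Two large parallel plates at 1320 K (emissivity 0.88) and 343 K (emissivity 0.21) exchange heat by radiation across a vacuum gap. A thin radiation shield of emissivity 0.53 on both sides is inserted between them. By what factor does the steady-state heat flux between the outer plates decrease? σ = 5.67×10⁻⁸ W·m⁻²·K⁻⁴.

factor ≈ 1.57

Without shield: q₀ = σΔ(T⁴)/(1/ε₁+1/ε₂−1) with denominator 4.898.
With shield the two gaps are in series; the resistances add: (1/ε₁+1/ε_s−1)+(1/ε_s+1/ε₂−1) = 2.023+5.649 = 7.672.
Heat-flux ratio q₀/q = 7.672/4.898.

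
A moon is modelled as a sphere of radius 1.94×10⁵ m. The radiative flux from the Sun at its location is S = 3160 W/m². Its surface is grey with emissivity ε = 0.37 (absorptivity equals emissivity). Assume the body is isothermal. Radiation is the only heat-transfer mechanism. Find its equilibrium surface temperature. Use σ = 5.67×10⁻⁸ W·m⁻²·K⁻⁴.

At equilibrium, absorbed power = emitted power.
Absorbing cross-section = πr² = 1.182×10¹¹ m²; emitting surface = 4πr² = 4.729×10¹¹ m² (ratio 4).
εS·A_cross = εσ·A_surf·T⁴  ⇒  T⁴ = S/(4σ)   (ε cancels).
T⁴ = 3160/(4·5.67×10⁻⁸) = 1.393×10¹⁰ K⁴.
T = (1.393×10¹⁰)^(1/4).

T ≈ 344 K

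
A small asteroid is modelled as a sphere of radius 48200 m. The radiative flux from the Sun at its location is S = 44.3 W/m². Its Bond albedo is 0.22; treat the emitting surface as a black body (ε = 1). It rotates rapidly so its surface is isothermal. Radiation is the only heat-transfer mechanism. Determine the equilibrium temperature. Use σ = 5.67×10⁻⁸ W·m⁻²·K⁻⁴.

T ≈ 111 K

At equilibrium, absorbed power = emitted power.
Absorbing cross-section = πr² = 7.299×10⁹ m²; emitting surface = 4πr² = 2.919×10¹⁰ m² (ratio 4).
(1−a)S·A_cross = εσ·A_surf·T⁴  ⇒  T⁴ = (1−a)S/(4σ).
T⁴ = 0.780·44.3/(4·5.67×10⁻⁸) = 1.524×10⁸ K⁴.
T = (1.524×10⁸)^(1/4).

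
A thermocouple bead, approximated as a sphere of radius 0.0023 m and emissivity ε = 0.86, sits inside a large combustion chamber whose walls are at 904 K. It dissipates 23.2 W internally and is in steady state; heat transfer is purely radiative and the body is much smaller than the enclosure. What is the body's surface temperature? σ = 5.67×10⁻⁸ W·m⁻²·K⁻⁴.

T ≈ 1670 K

For a small grey body in a large enclosure, net radiated power = εσA(T⁴ − T_w⁴).
Steady state: P = εσA(T⁴ − T_w⁴) with A = 4πr² = 6.648×10⁻⁵ m².
T⁴ = P/(εσA) + T_w⁴ = 23.2/(0.86·5.67×10⁻⁸·6.648×10⁻⁵) + (904)⁴
    = 7.157×10¹² + 6.678×10¹¹ = 7.825×10¹² K⁴.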